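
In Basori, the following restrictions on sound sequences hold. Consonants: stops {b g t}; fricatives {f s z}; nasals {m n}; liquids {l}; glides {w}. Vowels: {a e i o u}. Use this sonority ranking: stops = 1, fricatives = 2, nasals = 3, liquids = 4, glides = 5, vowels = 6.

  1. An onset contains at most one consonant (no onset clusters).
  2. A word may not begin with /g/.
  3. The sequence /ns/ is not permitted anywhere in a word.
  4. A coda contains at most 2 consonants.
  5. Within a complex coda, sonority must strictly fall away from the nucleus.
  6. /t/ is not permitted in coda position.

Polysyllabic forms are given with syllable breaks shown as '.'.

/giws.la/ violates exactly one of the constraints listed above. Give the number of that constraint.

/giws.la/: word begins with /g/.
This is a violation of constraint 2: "A word may not begin with /g/."
The remaining constraints (1, 3, 4, 5, 6) are satisfied.

2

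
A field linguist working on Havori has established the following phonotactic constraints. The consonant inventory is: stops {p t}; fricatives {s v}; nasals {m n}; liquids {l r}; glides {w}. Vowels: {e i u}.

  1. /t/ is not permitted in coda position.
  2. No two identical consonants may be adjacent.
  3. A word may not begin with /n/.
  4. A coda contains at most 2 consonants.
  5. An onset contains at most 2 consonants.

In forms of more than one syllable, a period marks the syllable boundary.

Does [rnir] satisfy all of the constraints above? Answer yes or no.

yes

[rnir] — σ1 onset /rn/ (2C), coda /r/ ok → licit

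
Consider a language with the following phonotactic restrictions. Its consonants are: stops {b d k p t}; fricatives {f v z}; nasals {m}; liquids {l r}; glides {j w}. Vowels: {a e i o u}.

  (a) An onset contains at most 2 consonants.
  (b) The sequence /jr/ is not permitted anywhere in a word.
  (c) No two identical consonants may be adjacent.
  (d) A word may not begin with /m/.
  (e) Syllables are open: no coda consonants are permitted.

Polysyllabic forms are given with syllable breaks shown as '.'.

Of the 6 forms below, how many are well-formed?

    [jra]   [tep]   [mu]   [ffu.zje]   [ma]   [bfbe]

[jra] — violates constraint (b): contains banned sequence /jr/ → ill-formed
[tep] — violates constraint (e): syllable 1 coda /p/ has 1 consonant (> 0) → ill-formed
[mu] — violates constraint (d): word begins with /m/ → ill-formed
[ffu.zje] — violates constraint (c): adjacent identical consonants /ff/ → ill-formed
[ma] — violates constraint (d): word begins with /m/ → ill-formed
[bfbe] — violates constraint (a): syllable 1 onset /bfb/ has 3 consonants (> 2) → ill-formed
No form is well-formed → 0.

0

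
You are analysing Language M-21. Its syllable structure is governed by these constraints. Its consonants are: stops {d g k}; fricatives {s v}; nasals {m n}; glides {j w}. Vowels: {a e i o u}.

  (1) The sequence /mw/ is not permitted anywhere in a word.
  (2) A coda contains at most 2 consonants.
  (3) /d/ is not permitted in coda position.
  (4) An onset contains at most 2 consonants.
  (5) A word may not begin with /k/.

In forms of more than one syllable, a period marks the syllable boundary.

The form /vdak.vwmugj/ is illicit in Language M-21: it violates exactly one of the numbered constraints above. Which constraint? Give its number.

/vdak.vwmugj/: syllable 2 onset /vwm/ has 3 consonants (> 2).
This is a violation of constraint 4: "An onset contains at most 2 consonants."
The remaining constraints (1, 2, 3, 5) are satisfied.

4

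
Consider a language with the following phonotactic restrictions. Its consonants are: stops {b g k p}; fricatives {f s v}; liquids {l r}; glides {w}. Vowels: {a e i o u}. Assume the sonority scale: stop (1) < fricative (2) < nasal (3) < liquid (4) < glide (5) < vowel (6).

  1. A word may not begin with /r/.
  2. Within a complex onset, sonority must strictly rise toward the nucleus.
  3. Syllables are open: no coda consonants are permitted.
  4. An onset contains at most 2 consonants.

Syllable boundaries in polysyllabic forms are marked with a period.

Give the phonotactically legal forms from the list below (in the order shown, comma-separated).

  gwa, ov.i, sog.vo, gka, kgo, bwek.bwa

gwa — σ1 onset /gw/ (1→5 rises), coda /∅/ ok → phonotactically legal
ov.i — violates constraint 3: syllable 1 coda /v/ has 1 consonant (> 0) → phonotactically illegal
sog.vo — violates constraint 3: syllable 1 coda /g/ has 1 consonant (> 0) → phonotactically illegal
gka — violates constraint 2: syllable 1 onset /gk/: /g/ (stop, 1) → /k/ (stop, 1) does not rise → phonotactically illegal
kgo — violates constraint 2: syllable 1 onset /kg/: /k/ (stop, 1) → /g/ (stop, 1) does not rise → phonotactically illegal
bwek.bwa — violates constraint 3: syllable 1 coda /k/ has 1 consonant (> 0) → phonotactically illegal

gwa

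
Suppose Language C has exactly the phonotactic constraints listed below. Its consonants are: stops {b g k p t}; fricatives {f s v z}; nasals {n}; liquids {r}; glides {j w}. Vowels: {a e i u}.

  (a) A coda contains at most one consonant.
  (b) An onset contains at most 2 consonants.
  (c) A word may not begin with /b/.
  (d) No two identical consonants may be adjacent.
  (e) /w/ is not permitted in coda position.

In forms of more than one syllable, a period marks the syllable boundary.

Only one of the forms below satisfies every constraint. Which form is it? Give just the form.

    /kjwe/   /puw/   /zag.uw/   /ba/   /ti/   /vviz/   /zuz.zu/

/ti/

/kjwe/ — violates constraint (b): syllable 1 onset /kjw/ has 3 consonants (> 2) → illicit
/puw/ — violates constraint (e): syllable 1 coda contains /w/ → illicit
/zag.uw/ — violates constraint (e): syllable 2 coda contains /w/ → illicit
/ba/ — violates constraint (c): word begins with /b/ → illicit
/ti/ — σ1 onset /t/, coda /∅/ ok → licit
/vviz/ — violates constraint (d): adjacent identical consonants /vv/ → illicit
/zuz.zu/ — violates constraint (d): adjacent identical consonants /zz/ → illicit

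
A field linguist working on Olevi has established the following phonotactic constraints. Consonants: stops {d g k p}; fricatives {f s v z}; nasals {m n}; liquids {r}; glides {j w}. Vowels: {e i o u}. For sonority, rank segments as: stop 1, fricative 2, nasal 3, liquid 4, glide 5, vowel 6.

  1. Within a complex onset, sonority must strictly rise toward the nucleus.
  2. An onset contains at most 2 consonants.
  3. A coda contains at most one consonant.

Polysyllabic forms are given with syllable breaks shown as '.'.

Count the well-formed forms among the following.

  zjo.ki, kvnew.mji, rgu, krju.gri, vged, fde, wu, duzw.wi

zjo.ki — σ1 onset /zj/ (2→5 rises), coda /∅/ ok; σ2 onset /k/, coda /∅/ ok → well-formed
kvnew.mji — violates constraint 2: syllable 1 onset /kvn/ has 3 consonants (> 2) → ill-formed
rgu — violates constraint 1: syllable 1 onset /rg/: /r/ (liquid, 4) → /g/ (stop, 1) does not rise → ill-formed
krju.gri — violates constraint 2: syllable 1 onset /krj/ has 3 consonants (> 2) → ill-formed
vged — violates constraint 1: syllable 1 onset /vg/: /v/ (fricative, 2) → /g/ (stop, 1) does not rise → ill-formed
fde — violates constraint 1: syllable 1 onset /fd/: /f/ (fricative, 2) → /d/ (stop, 1) does not rise → ill-formed
wu — σ1 onset /w/, coda /∅/ ok → well-formed
duzw.wi — violates constraint 3: syllable 1 coda /zw/ has 2 consonants (> 1) → ill-formed
Well-formed: zjo.ki, wu → 2.

2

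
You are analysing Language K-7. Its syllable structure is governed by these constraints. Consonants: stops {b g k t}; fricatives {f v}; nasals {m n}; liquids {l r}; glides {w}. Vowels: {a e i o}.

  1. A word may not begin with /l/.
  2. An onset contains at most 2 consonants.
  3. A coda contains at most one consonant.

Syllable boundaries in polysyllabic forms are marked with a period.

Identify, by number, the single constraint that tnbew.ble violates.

2

tnbew.ble: syllable 1 onset /tnb/ has 3 consonants (> 2).
This is a violation of constraint 2: "An onset contains at most 2 consonants."
The remaining constraints (1, 3) are satisfied.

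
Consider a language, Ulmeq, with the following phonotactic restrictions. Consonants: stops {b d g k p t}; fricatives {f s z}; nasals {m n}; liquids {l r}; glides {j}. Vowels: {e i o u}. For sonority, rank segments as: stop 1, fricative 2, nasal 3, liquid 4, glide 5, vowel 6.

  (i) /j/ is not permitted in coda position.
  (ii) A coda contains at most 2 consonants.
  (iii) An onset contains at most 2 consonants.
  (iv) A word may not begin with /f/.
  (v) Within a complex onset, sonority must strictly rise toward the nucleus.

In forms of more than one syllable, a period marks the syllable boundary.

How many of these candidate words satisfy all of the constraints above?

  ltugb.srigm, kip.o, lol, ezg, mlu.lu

4

ltugb.srigm — violates constraint (v): syllable 1 onset /lt/: /l/ (liquid, 4) → /t/ (stop, 1) does not rise → illicit
kip.o — σ1 onset /k/, coda /p/ ok; σ2 onset /∅/, coda /∅/ ok → licit
lol — σ1 onset /l/, coda /l/ ok → licit
ezg — σ1 onset /∅/, coda /zg/ (2C) ok → licit
mlu.lu — σ1 onset /ml/ (3→4 rises), coda /∅/ ok; σ2 onset /l/, coda /∅/ ok → licit
Licit: kip.o, lol, ezg, mlu.lu → 4.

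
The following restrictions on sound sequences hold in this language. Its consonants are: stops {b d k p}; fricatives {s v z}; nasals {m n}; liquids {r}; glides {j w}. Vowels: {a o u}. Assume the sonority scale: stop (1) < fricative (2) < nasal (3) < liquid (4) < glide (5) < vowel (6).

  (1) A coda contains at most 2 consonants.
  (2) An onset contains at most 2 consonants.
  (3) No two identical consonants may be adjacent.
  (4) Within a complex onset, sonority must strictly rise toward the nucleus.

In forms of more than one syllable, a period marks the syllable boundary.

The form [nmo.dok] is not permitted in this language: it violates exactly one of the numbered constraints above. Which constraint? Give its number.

[nmo.dok]: syllable 1 onset /nm/: /n/ (nasal, 3) → /m/ (nasal, 3) does not rise.
This is a violation of constraint 4: "Within a complex onset, sonority must strictly rise toward the nucleus."
The remaining constraints (1, 2, 3) are satisfied.

4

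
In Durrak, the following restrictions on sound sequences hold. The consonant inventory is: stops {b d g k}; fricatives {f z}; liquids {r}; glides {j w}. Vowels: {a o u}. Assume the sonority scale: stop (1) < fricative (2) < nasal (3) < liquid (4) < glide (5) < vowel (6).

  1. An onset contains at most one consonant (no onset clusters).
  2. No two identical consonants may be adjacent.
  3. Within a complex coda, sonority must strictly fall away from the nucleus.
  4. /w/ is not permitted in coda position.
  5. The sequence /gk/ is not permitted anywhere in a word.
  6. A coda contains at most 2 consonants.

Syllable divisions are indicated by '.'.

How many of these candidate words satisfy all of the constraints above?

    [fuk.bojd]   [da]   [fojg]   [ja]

4

[fuk.bojd] — σ1 onset /f/, coda /k/ ok; σ2 onset /b/, coda /jd/ (5→1 falls) ok → phonotactically legal
[da] — σ1 onset /d/, coda /∅/ ok → phonotactically legal
[fojg] — σ1 onset /f/, coda /jg/ (5→1 falls) ok → phonotactically legal
[ja] — σ1 onset /j/, coda /∅/ ok → phonotactically legal
Phonotactically legal: [fuk.bojd], [da], [fojg], [ja] → 4.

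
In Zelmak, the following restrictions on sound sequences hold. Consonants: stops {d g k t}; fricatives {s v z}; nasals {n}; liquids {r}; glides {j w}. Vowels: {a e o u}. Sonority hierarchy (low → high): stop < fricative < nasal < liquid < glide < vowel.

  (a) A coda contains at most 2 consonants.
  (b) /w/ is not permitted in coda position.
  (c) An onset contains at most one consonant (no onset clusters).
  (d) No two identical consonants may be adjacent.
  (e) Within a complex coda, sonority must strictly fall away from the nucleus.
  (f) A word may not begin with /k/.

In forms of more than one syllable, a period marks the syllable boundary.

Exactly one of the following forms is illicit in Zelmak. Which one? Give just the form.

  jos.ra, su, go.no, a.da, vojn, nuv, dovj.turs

jos.ra — σ1 onset /j/, coda /s/ ok; σ2 onset /r/, coda /∅/ ok → licit
su — σ1 onset /s/, coda /∅/ ok → licit
go.no — σ1 onset /g/, coda /∅/ ok; σ2 onset /n/, coda /∅/ ok → licit
a.da — σ1 onset /∅/, coda /∅/ ok; σ2 onset /d/, coda /∅/ ok → licit
vojn — σ1 onset /v/, coda /jn/ (5→3 falls) ok → licit
nuv — σ1 onset /n/, coda /v/ ok → licit
dovj.turs — violates constraint (e): syllable 1 coda /vj/: /v/ (fricative, 2) → /j/ (glide, 5) does not fall → illicit

dovj.turs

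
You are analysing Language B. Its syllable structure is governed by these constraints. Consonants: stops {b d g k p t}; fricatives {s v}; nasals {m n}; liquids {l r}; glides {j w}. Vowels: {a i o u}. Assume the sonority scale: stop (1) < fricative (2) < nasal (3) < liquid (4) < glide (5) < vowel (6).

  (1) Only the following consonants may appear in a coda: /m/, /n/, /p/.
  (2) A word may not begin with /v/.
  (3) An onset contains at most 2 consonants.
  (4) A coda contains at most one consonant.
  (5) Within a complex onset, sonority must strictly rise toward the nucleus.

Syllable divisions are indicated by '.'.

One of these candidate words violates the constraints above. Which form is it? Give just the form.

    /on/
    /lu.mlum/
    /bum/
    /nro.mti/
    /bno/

/on/ — σ1 onset /∅/, coda /n/ ok → well-formed
/lu.mlum/ — σ1 onset /l/, coda /∅/ ok; σ2 onset /ml/ (3→4 rises), coda /m/ ok → well-formed
/bum/ — σ1 onset /b/, coda /m/ ok → well-formed
/nro.mti/ — violates constraint 5: syllable 2 onset /mt/: /m/ (nasal, 3) → /t/ (stop, 1) does not rise → ill-formed
/bno/ — σ1 onset /bn/ (1→3 rises), coda /∅/ ok → well-formed

/nro.mti/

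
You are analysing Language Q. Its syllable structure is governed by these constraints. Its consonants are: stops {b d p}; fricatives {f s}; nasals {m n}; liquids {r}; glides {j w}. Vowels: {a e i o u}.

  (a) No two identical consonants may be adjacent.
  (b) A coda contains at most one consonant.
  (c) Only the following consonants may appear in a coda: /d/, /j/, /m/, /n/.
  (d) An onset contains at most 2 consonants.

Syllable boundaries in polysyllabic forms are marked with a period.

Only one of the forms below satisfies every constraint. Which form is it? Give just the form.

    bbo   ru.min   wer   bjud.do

bbo — violates constraint (a): adjacent identical consonants /bb/ → ill-formed
ru.min — σ1 onset /r/, coda /∅/ ok; σ2 onset /m/, coda /n/ ok → well-formed
wer — violates constraint (c): syllable 1 coda contains /r/, which is not a licensed coda consonant → ill-formed
bjud.do — violates constraint (a): adjacent identical consonants /dd/ → ill-formed

ru.min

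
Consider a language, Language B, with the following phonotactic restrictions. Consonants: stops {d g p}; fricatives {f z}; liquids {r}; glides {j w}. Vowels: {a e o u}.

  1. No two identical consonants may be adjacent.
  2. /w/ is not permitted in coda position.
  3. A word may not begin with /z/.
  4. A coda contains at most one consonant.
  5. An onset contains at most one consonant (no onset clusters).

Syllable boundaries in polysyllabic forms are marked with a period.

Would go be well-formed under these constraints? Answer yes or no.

go — σ1 onset /g/, coda /∅/ ok → well-formed

yes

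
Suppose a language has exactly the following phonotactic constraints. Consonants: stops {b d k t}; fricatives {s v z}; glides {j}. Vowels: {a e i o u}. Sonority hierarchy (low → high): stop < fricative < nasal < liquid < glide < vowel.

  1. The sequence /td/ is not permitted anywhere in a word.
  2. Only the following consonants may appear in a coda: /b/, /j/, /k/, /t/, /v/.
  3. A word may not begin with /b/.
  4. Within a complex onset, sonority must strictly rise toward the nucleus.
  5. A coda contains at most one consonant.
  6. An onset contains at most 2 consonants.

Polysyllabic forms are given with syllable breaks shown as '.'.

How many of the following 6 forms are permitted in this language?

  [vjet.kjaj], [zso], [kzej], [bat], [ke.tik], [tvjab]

[vjet.kjaj] — σ1 onset /vj/ (2→5 rises), coda /t/ ok; σ2 onset /kj/ (1→5 rises), coda /j/ ok → permitted
[zso] — violates constraint 4: syllable 1 onset /zs/: /z/ (fricative, 2) → /s/ (fricative, 2) does not rise → not permitted
[kzej] — σ1 onset /kz/ (1→2 rises), coda /j/ ok → permitted
[bat] — violates constraint 3: word begins with /b/ → not permitted
[ke.tik] — σ1 onset /k/, coda /∅/ ok; σ2 onset /t/, coda /k/ ok → permitted
[tvjab] — violates constraint 6: syllable 1 onset /tvj/ has 3 consonants (> 2) → not permitted
Permitted: [vjet.kjaj], [kzej], [ke.tik] → 3.

3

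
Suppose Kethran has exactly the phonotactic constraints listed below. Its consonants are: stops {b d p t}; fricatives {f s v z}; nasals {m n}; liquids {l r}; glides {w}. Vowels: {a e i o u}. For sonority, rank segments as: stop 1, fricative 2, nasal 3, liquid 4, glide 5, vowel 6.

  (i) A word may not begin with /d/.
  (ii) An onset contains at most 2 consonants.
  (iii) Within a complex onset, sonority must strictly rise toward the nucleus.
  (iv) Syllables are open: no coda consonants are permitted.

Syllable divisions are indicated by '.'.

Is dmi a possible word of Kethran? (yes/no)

no

dmi — violates constraint (i): word begins with /d/ → not permitted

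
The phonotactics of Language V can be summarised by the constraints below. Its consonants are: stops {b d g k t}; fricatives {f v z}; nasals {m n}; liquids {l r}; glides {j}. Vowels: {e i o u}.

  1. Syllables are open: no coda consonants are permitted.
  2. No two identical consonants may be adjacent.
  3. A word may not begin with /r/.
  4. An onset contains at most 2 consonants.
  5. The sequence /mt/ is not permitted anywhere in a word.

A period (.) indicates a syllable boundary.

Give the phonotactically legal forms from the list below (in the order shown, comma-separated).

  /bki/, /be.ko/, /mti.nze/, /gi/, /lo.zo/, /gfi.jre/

/bki/, /be.ko/, /gi/, /lo.zo/, /gfi.jre/

/bki/ — σ1 onset /bk/ (2C), coda /∅/ ok → phonotactically legal
/be.ko/ — σ1 onset /b/, coda /∅/ ok; σ2 onset /k/, coda /∅/ ok → phonotactically legal
/mti.nze/ — violates constraint 5: contains banned sequence /mt/ → phonotactically illegal
/gi/ — σ1 onset /g/, coda /∅/ ok → phonotactically legal
/lo.zo/ — σ1 onset /l/, coda /∅/ ok; σ2 onset /z/, coda /∅/ ok → phonotactically legal
/gfi.jre/ — σ1 onset /gf/ (2C), coda /∅/ ok; σ2 onset /jr/ (2C), coda /∅/ ok → phonotactically legal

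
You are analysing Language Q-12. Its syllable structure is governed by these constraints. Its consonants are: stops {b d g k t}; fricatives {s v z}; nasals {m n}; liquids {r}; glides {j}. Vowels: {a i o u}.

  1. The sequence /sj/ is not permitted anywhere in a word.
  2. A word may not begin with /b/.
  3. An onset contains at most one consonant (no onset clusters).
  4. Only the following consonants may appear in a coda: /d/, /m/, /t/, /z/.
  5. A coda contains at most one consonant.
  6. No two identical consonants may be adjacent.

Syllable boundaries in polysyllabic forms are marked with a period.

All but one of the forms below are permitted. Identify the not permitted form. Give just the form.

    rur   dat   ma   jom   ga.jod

rur — violates constraint 4: syllable 1 coda contains /r/, which is not a licensed coda consonant → not permitted
dat — σ1 onset /d/, coda /t/ ok → permitted
ma — σ1 onset /m/, coda /∅/ ok → permitted
jom — σ1 onset /j/, coda /m/ ok → permitted
ga.jod — σ1 onset /g/, coda /∅/ ok; σ2 onset /j/, coda /d/ ok → permitted

rur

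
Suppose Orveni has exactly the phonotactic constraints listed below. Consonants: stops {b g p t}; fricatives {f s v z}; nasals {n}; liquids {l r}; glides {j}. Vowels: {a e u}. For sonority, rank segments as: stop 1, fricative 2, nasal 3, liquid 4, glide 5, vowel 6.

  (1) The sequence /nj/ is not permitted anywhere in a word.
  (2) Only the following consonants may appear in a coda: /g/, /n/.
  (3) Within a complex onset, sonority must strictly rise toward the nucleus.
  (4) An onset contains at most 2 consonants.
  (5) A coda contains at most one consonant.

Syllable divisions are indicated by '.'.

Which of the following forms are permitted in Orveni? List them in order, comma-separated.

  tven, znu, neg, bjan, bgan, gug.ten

tven, znu, neg, bjan, gug.ten

tven — σ1 onset /tv/ (1→2 rises), coda /n/ ok → permitted
znu — σ1 onset /zn/ (2→3 rises), coda /∅/ ok → permitted
neg — σ1 onset /n/, coda /g/ ok → permitted
bjan — σ1 onset /bj/ (1→5 rises), coda /n/ ok → permitted
bgan — violates constraint 3: syllable 1 onset /bg/: /b/ (stop, 1) → /g/ (stop, 1) does not rise → not permitted
gug.ten — σ1 onset /g/, coda /g/ ok; σ2 onset /t/, coda /n/ ok → permitted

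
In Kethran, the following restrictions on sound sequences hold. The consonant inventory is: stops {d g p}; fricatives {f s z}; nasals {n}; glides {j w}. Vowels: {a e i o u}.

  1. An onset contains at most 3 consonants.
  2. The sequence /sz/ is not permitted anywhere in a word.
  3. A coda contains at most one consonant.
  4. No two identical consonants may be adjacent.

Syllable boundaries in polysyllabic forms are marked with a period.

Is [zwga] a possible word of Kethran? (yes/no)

yes

[zwga] — σ1 onset /zwg/ (3C), coda /∅/ ok → permitted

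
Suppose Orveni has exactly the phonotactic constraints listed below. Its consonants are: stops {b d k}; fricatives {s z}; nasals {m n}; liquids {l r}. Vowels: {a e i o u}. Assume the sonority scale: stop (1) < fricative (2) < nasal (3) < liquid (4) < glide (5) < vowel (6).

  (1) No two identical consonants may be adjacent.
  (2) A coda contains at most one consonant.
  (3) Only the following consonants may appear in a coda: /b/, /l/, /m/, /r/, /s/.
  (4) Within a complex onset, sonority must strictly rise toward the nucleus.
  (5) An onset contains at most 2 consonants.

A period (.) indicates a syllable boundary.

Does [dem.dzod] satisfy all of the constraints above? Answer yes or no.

no

[dem.dzod] — violates constraint 3: syllable 2 coda contains /d/, which is not a licensed coda consonant → not permitted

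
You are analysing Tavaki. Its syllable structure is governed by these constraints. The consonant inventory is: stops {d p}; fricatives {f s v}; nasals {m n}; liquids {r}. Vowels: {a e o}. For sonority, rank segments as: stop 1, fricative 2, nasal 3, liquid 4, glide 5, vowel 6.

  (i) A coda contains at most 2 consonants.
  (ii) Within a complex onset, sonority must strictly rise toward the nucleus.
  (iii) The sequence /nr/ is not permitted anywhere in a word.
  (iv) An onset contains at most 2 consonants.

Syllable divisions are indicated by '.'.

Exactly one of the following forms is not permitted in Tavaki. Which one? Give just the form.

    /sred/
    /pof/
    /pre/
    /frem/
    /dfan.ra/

/sred/ — σ1 onset /sr/ (2→4 rises), coda /d/ ok → permitted
/pof/ — σ1 onset /p/, coda /f/ ok → permitted
/pre/ — σ1 onset /pr/ (1→4 rises), coda /∅/ ok → permitted
/frem/ — σ1 onset /fr/ (2→4 rises), coda /m/ ok → permitted
/dfan.ra/ — violates constraint (iii): contains banned sequence /nr/ → not permitted

/dfan.ra/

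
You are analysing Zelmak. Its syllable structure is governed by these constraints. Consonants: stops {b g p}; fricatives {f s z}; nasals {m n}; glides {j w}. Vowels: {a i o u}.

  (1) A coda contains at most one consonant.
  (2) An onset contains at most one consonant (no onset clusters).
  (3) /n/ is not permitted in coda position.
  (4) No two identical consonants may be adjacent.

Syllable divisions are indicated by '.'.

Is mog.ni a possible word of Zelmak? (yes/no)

mog.ni — σ1 onset /m/, coda /g/ ok; σ2 onset /n/, coda /∅/ ok → permitted

yes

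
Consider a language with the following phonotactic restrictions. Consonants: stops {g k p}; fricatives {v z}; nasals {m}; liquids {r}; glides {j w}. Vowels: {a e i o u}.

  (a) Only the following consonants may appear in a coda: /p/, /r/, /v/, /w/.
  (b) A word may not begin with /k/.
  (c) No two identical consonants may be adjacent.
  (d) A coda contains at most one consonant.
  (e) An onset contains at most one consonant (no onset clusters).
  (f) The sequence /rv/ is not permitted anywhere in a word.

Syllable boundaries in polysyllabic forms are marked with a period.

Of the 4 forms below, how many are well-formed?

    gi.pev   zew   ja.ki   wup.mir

4

gi.pev — σ1 onset /g/, coda /∅/ ok; σ2 onset /p/, coda /v/ ok → well-formed
zew — σ1 onset /z/, coda /w/ ok → well-formed
ja.ki — σ1 onset /j/, coda /∅/ ok; σ2 onset /k/, coda /∅/ ok → well-formed
wup.mir — σ1 onset /w/, coda /p/ ok; σ2 onset /m/, coda /r/ ok → well-formed
Well-formed: gi.pev, zew, ja.ki, wup.mir → 4.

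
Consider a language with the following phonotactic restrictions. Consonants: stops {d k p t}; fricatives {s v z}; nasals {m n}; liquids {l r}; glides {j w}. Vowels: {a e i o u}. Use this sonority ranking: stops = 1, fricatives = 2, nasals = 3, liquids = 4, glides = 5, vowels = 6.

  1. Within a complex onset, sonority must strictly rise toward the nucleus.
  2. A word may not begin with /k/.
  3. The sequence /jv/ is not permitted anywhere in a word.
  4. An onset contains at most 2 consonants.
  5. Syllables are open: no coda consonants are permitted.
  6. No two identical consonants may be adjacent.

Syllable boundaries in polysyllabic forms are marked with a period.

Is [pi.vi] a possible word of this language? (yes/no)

yes

[pi.vi] — σ1 onset /p/, coda /∅/ ok; σ2 onset /v/, coda /∅/ ok → well-formed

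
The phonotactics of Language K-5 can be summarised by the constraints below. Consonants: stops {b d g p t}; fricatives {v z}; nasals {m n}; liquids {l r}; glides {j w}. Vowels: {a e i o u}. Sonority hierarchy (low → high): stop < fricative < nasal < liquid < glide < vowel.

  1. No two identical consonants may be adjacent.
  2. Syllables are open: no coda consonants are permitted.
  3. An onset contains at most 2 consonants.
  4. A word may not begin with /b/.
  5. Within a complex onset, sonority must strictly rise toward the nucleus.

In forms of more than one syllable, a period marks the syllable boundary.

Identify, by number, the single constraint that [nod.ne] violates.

2

[nod.ne]: syllable 1 coda /d/ has 1 consonant (> 0).
This is a violation of constraint 2: "Syllables are open: no coda consonants are permitted."
The remaining constraints (1, 3, 4, 5) are satisfied.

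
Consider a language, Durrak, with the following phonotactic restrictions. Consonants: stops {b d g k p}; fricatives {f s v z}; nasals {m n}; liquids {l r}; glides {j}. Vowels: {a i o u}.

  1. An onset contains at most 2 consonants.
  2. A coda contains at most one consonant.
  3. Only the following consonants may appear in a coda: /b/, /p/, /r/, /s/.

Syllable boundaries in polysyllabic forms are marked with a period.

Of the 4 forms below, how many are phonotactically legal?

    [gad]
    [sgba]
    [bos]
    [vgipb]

1

[gad] — violates constraint 3: syllable 1 coda contains /d/, which is not a licensed coda consonant → phonotactically illegal
[sgba] — violates constraint 1: syllable 1 onset /sgb/ has 3 consonants (> 2) → phonotactically illegal
[bos] — σ1 onset /b/, coda /s/ ok → phonotactically legal
[vgipb] — violates constraint 2: syllable 1 coda /pb/ has 2 consonants (> 1) → phonotactically illegal
Phonotactically legal: [bos] → 1.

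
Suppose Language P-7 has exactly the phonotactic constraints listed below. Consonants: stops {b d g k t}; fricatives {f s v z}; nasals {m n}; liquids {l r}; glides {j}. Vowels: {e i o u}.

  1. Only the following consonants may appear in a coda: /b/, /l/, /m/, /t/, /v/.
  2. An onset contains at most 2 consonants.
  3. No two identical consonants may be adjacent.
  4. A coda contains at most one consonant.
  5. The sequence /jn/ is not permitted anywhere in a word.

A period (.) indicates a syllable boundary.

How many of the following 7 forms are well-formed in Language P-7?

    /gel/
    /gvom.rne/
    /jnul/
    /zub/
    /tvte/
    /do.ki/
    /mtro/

4

/gel/ — σ1 onset /g/, coda /l/ ok → well-formed
/gvom.rne/ — σ1 onset /gv/ (2C), coda /m/ ok; σ2 onset /rn/ (2C), coda /∅/ ok → well-formed
/jnul/ — violates constraint 5: contains banned sequence /jn/ → ill-formed
/zub/ — σ1 onset /z/, coda /b/ ok → well-formed
/tvte/ — violates constraint 2: syllable 1 onset /tvt/ has 3 consonants (> 2) → ill-formed
/do.ki/ — σ1 onset /d/, coda /∅/ ok; σ2 onset /k/, coda /∅/ ok → well-formed
/mtro/ — violates constraint 2: syllable 1 onset /mtr/ has 3 consonants (> 2) → ill-formed
Well-formed: /gel/, /gvom.rne/, /zub/, /do.ki/ → 4.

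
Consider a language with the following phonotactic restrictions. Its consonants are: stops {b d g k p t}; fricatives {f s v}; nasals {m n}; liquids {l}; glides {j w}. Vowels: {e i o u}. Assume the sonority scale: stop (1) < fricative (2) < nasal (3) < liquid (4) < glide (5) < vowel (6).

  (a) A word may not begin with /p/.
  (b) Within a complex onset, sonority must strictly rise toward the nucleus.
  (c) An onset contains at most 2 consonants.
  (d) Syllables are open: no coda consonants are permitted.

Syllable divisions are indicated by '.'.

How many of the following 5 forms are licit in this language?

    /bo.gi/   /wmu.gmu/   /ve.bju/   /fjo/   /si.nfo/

/bo.gi/ — σ1 onset /b/, coda /∅/ ok; σ2 onset /g/, coda /∅/ ok → licit
/wmu.gmu/ — violates constraint (b): syllable 1 onset /wm/: /w/ (glide, 5) → /m/ (nasal, 3) does not rise → illicit
/ve.bju/ — σ1 onset /v/, coda /∅/ ok; σ2 onset /bj/ (1→5 rises), coda /∅/ ok → licit
/fjo/ — σ1 onset /fj/ (2→5 rises), coda /∅/ ok → licit
/si.nfo/ — violates constraint (b): syllable 2 onset /nf/: /n/ (nasal, 3) → /f/ (fricative, 2) does not rise → illicit
Licit: /bo.gi/, /ve.bju/, /fjo/ → 3.

3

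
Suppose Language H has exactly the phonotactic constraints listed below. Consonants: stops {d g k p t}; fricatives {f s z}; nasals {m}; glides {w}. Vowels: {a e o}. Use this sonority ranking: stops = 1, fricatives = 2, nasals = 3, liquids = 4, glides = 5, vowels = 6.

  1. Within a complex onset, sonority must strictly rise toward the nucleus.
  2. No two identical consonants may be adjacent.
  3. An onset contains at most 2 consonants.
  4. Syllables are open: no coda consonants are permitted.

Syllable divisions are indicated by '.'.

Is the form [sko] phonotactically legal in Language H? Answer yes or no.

no

[sko] — violates constraint 1: syllable 1 onset /sk/: /s/ (fricative, 2) → /k/ (stop, 1) does not rise → phonotactically illegal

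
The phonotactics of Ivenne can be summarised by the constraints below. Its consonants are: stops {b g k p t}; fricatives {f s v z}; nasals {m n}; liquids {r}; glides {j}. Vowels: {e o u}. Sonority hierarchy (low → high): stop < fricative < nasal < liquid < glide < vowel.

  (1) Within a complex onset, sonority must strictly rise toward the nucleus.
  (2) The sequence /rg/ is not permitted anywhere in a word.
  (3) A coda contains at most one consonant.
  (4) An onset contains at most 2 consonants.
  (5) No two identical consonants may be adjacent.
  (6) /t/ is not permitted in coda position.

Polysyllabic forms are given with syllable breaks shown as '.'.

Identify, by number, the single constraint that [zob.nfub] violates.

1

[zob.nfub]: syllable 2 onset /nf/: /n/ (nasal, 3) → /f/ (fricative, 2) does not rise.
This is a violation of constraint 1: "Within a complex onset, sonority must strictly rise toward the nucleus."
The remaining constraints (2, 3, 4, 5, 6) are satisfied.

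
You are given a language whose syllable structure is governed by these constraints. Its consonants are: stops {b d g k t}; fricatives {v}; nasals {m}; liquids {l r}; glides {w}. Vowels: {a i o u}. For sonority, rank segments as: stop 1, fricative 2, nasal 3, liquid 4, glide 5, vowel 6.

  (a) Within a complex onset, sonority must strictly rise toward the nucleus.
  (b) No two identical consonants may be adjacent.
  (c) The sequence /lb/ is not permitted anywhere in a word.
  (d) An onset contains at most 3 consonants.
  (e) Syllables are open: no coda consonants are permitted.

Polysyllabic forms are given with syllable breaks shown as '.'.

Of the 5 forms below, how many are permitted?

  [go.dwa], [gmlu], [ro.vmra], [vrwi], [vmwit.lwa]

4

[go.dwa] — σ1 onset /g/, coda /∅/ ok; σ2 onset /dw/ (1→5 rises), coda /∅/ ok → permitted
[gmlu] — σ1 onset /gml/ (1→3→4 rises), coda /∅/ ok → permitted
[ro.vmra] — σ1 onset /r/, coda /∅/ ok; σ2 onset /vmr/ (2→3→4 rises), coda /∅/ ok → permitted
[vrwi] — σ1 onset /vrw/ (2→4→5 rises), coda /∅/ ok → permitted
[vmwit.lwa] — violates constraint (e): syllable 1 coda /t/ has 1 consonant (> 0) → not permitted
Permitted: [go.dwa], [gmlu], [ro.vmra], [vrwi] → 4.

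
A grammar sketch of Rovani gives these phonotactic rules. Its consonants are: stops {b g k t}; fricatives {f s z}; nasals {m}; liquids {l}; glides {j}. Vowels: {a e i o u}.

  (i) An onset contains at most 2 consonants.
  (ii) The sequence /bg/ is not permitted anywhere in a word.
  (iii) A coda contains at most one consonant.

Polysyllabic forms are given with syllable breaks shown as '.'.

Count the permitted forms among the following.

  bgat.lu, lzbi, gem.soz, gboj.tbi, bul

bgat.lu — violates constraint (ii): contains banned sequence /bg/ → not permitted
lzbi — violates constraint (i): syllable 1 onset /lzb/ has 3 consonants (> 2) → not permitted
gem.soz — σ1 onset /g/, coda /m/ ok; σ2 onset /s/, coda /z/ ok → permitted
gboj.tbi — σ1 onset /gb/ (2C), coda /j/ ok; σ2 onset /tb/ (2C), coda /∅/ ok → permitted
bul — σ1 onset /b/, coda /l/ ok → permitted
Permitted: gem.soz, gboj.tbi, bul → 3.

3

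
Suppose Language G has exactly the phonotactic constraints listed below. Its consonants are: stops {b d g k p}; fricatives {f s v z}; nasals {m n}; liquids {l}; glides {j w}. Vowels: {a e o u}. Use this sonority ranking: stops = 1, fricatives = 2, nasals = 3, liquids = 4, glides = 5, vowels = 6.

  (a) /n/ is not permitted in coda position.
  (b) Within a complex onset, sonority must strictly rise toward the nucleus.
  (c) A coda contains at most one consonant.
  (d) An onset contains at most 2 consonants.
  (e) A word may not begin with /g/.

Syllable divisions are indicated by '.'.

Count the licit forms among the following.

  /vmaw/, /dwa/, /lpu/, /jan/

/vmaw/ — σ1 onset /vm/ (2→3 rises), coda /w/ ok → licit
/dwa/ — σ1 onset /dw/ (1→5 rises), coda /∅/ ok → licit
/lpu/ — violates constraint (b): syllable 1 onset /lp/: /l/ (liquid, 4) → /p/ (stop, 1) does not rise → illicit
/jan/ — violates constraint (a): syllable 1 coda contains /n/ → illicit
Licit: /vmaw/, /dwa/ → 2.

2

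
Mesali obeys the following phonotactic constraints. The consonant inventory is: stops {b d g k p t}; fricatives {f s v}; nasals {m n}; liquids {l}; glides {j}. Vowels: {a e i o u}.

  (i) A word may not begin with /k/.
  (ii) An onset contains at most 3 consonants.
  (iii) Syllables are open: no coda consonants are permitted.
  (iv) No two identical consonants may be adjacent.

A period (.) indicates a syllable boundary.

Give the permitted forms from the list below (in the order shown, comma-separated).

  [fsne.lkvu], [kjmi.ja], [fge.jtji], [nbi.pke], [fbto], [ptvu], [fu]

[fsne.lkvu] — σ1 onset /fsn/ (3C), coda /∅/ ok; σ2 onset /lkv/ (3C), coda /∅/ ok → permitted
[kjmi.ja] — violates constraint (i): word begins with /k/ → not permitted
[fge.jtji] — σ1 onset /fg/ (2C), coda /∅/ ok; σ2 onset /jtj/ (3C), coda /∅/ ok → permitted
[nbi.pke] — σ1 onset /nb/ (2C), coda /∅/ ok; σ2 onset /pk/ (2C), coda /∅/ ok → permitted
[fbto] — σ1 onset /fbt/ (3C), coda /∅/ ok → permitted
[ptvu] — σ1 onset /ptv/ (3C), coda /∅/ ok → permitted
[fu] — σ1 onset /f/, coda /∅/ ok → permitted

[fsne.lkvu], [fge.jtji], [nbi.pke], [fbto], [ptvu], [fu]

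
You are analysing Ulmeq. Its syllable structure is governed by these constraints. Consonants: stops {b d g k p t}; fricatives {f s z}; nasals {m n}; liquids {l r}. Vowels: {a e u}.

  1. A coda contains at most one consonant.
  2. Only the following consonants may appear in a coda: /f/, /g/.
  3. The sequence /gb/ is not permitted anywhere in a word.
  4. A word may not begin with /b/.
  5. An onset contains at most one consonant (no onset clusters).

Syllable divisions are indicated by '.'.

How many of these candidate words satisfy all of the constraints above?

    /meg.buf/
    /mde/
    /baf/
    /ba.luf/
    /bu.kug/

0

/meg.buf/ — violates constraint 3: contains banned sequence /gb/ → phonotactically illegal
/mde/ — violates constraint 5: syllable 1 onset /md/ has 2 consonants (> 1) → phonotactically illegal
/baf/ — violates constraint 4: word begins with /b/ → phonotactically illegal
/ba.luf/ — violates constraint 4: word begins with /b/ → phonotactically illegal
/bu.kug/ — violates constraint 4: word begins with /b/ → phonotactically illegal
No form is phonotactically legal → 0.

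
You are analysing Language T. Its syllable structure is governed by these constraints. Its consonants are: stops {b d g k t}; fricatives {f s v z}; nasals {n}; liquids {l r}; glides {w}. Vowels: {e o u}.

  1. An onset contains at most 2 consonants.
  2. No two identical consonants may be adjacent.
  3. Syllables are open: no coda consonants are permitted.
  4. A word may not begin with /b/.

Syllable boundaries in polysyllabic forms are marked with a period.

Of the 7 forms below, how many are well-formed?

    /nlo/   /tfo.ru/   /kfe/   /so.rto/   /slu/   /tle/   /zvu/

7

/nlo/ — σ1 onset /nl/ (2C), coda /∅/ ok → well-formed
/tfo.ru/ — σ1 onset /tf/ (2C), coda /∅/ ok; σ2 onset /r/, coda /∅/ ok → well-formed
/kfe/ — σ1 onset /kf/ (2C), coda /∅/ ok → well-formed
/so.rto/ — σ1 onset /s/, coda /∅/ ok; σ2 onset /rt/ (2C), coda /∅/ ok → well-formed
/slu/ — σ1 onset /sl/ (2C), coda /∅/ ok → well-formed
/tle/ — σ1 onset /tl/ (2C), coda /∅/ ok → well-formed
/zvu/ — σ1 onset /zv/ (2C), coda /∅/ ok → well-formed
Well-formed: /nlo/, /tfo.ru/, /kfe/, /so.rto/, /slu/, /tle/, /zvu/ → 7.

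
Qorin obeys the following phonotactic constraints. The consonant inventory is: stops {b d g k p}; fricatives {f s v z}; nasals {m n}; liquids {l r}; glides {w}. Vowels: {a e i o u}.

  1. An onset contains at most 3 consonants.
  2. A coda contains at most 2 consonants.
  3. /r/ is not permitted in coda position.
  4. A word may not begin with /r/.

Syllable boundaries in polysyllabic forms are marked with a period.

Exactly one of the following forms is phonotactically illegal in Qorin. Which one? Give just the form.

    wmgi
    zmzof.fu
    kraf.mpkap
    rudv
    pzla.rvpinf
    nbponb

rudv

wmgi — σ1 onset /wmg/ (3C), coda /∅/ ok → phonotactically legal
zmzof.fu — σ1 onset /zmz/ (3C), coda /f/ ok; σ2 onset /f/, coda /∅/ ok → phonotactically legal
kraf.mpkap — σ1 onset /kr/ (2C), coda /f/ ok; σ2 onset /mpk/ (3C), coda /p/ ok → phonotactically legal
rudv — violates constraint 4: word begins with /r/ → phonotactically illegal
pzla.rvpinf — σ1 onset /pzl/ (3C), coda /∅/ ok; σ2 onset /rvp/ (3C), coda /nf/ (2C) ok → phonotactically legal
nbponb — σ1 onset /nbp/ (3C), coda /nb/ (2C) ok → phonotactically legal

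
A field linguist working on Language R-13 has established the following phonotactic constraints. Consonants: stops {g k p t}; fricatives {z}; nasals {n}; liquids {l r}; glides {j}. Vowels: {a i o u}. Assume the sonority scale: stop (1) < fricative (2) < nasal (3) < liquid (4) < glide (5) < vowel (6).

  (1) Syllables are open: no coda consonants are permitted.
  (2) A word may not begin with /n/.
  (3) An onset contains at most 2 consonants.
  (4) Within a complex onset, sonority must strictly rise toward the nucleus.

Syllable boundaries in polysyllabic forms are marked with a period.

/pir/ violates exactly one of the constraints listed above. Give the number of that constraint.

/pir/: syllable 1 coda /r/ has 1 consonant (> 0).
This is a violation of constraint 1: "Syllables are open: no coda consonants are permitted."
The remaining constraints (2, 3, 4) are satisfied.

1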